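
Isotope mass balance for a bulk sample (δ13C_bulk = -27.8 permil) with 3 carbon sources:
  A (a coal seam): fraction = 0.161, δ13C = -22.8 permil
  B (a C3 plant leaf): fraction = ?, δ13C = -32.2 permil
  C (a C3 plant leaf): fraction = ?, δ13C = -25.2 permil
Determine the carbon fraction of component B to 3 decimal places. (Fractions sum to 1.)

0.427

Let f_B and f_C be the unknown fractions; fractions sum to 1 so f_B + f_C = 0.839.
Mass balance: Σ fᵢ·δᵢ = δ_bulk ⇒ f_B·(-32.2) + f_C·(-25.2) = -27.8 − (-3.671) = -24.129
Substitute f_C = 0.839 − f_B:
f_B·(-32.2 − -25.2) = -24.129 − 0.839×(-25.2) = -2.986
f_B = -2.986 / -7.0 = 0.4266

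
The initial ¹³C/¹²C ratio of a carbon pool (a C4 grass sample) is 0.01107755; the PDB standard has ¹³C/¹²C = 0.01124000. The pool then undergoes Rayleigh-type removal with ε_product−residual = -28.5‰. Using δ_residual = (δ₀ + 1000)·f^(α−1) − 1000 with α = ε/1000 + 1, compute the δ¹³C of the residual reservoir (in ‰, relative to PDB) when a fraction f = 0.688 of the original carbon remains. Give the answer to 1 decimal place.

-3.9‰

δ₀ = (0.01107755/0.01124000 − 1)×1000 = (0.985547 − 1)×1000 = -14.453‰
α − 1 = ε/1000 = -0.0285
f^(α−1) = 0.688^(-0.0285) = 1.010715
δ_res = (-14.453 + 1000) × 1.010715 − 1000 = 996.107 − 1000 = -3.89‰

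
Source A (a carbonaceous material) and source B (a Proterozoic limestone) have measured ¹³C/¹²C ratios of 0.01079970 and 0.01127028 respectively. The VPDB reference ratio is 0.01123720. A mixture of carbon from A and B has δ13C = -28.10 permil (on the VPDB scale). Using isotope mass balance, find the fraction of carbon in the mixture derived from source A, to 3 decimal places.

δ_A = (0.01079970/0.01123720 − 1)×1000 = (0.961067 − 1)×1000 = -38.933 permil
δ_B = (0.01127028/0.01123720 − 1)×1000 = (1.002944 − 1)×1000 = 2.944 permil
f_A = (δ_mix − δ_B)/(δ_A − δ_B) = (-28.10 − (2.944))/(-38.933 − (2.944))
f_A = -31.044 / -41.877 = 0.7413

0.741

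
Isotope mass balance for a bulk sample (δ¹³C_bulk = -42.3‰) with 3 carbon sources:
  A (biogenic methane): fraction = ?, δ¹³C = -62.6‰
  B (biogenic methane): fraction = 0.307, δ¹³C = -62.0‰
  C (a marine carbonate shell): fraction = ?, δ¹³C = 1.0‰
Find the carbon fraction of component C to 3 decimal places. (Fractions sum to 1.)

Let f_C and f_A be the unknown fractions; fractions sum to 1 so f_C + f_A = 0.693.
Mass balance: Σ fᵢ·δᵢ = δ_bulk ⇒ f_C·(1.0) + f_A·(-62.6) = -42.3 − (-19.034) = -23.266
Substitute f_A = 0.693 − f_C:
f_C·(1.0 − -62.6) = -23.266 − 0.693×(-62.6) = 20.116
f_C = 20.116 / 63.6 = 0.3163

0.316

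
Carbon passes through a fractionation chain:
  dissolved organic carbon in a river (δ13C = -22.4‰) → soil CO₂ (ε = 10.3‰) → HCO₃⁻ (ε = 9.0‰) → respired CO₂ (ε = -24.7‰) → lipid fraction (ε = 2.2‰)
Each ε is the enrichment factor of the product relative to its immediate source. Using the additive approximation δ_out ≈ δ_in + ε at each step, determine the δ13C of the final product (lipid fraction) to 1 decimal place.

step 1: δ ≈ -22.4 + (10.3) = -12.1‰
step 2: δ ≈ -12.1 + (9.0) = -3.1‰
step 3: δ ≈ -3.1 + (-24.7) = -27.8‰
step 4: δ ≈ -27.8 + (2.2) = -25.6‰

-25.6‰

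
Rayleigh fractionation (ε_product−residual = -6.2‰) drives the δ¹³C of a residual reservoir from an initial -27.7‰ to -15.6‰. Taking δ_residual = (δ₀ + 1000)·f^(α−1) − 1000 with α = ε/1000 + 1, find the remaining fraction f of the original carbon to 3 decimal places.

0.136

α − 1 = ε/1000 = -0.0062
(δ_res + 1000)/(δ₀ + 1000) = (-15.6 + 1000)/(-27.7 + 1000) = 984.4/972.3 = 1.012445
f = 1.012445^(1/-0.0062) = exp(ln(1.012445)/-0.0062) = exp(0.01237/-0.0062)
f = exp(-1.9948) = 0.1360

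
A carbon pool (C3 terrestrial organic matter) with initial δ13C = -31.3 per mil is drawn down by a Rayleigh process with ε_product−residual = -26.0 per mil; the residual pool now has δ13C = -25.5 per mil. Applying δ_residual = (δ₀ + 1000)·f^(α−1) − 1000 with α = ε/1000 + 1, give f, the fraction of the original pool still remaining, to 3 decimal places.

α − 1 = ε/1000 = -0.0260
(δ_res + 1000)/(δ₀ + 1000) = (-25.5 + 1000)/(-31.3 + 1000) = 974.5/968.7 = 1.005987
f = 1.005987^(1/-0.0260) = exp(ln(1.005987)/-0.0260) = exp(0.00597/-0.0260)
f = exp(-0.2296) = 0.7949

0.795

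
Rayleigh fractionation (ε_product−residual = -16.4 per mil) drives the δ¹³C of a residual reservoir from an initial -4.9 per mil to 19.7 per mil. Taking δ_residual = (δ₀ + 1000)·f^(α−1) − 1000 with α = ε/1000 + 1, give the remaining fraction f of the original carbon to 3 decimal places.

0.226

α − 1 = ε/1000 = -0.0164
(δ_res + 1000)/(δ₀ + 1000) = (19.7 + 1000)/(-4.9 + 1000) = 1019.7/995.1 = 1.024721
f = 1.024721^(1/-0.0164) = exp(ln(1.024721)/-0.0164) = exp(0.02442/-0.0164)
f = exp(-1.4891) = 0.2256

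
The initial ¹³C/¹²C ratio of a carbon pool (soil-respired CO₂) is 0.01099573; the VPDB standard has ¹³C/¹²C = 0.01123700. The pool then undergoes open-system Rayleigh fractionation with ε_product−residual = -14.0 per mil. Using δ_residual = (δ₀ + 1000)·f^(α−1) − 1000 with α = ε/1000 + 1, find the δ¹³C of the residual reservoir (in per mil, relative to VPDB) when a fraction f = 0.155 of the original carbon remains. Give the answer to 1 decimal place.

4.4 per mil

δ₀ = (0.01099573/0.01123700 − 1)×1000 = (0.978529 − 1)×1000 = -21.471 per mil
α − 1 = ε/1000 = -0.0140
f^(α−1) = 0.155^(-0.0140) = 1.026444
δ_res = (-21.471 + 1000) × 1.026444 − 1000 = 1004.405 − 1000 = 4.41 per mil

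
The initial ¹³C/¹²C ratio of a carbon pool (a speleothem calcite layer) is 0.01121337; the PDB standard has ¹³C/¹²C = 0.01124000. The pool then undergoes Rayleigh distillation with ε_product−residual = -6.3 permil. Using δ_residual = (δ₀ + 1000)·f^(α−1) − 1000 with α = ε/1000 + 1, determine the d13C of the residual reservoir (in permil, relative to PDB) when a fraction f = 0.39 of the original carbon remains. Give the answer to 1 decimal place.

3.6 permil

δ₀ = (0.01121337/0.01124000 − 1)×1000 = (0.997631 − 1)×1000 = -2.369 permil
α − 1 = ε/1000 = -0.0063
f^(α−1) = 0.39^(-0.0063) = 1.005950
δ_res = (-2.369 + 1000) × 1.005950 − 1000 = 1003.566 − 1000 = 3.57 permil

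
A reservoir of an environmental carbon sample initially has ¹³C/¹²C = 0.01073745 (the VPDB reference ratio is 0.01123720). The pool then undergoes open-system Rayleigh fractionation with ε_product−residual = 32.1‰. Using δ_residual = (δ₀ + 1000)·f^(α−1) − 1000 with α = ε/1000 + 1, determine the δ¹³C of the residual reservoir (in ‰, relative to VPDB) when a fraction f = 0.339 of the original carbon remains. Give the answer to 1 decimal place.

δ₀ = (0.01073745/0.01123720 − 1)×1000 = (0.955527 − 1)×1000 = -44.473‰
α − 1 = ε/1000 = 0.0321
f^(α−1) = 0.339^(0.0321) = 0.965872
δ_res = (-44.473 + 1000) × 0.965872 − 1000 = 922.917 − 1000 = -77.08‰

-77.1‰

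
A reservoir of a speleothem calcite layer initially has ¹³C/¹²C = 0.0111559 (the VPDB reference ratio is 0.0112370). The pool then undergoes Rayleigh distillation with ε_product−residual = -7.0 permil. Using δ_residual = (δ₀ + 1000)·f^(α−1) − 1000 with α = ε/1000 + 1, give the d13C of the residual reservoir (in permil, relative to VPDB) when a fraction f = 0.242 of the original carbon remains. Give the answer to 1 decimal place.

δ₀ = (0.0111559/0.0112370 − 1)×1000 = (0.992783 − 1)×1000 = -7.217 permil
α − 1 = ε/1000 = -0.0070
f^(α−1) = 0.242^(-0.0070) = 1.009981
δ_res = (-7.217 + 1000) × 1.009981 − 1000 = 1002.692 − 1000 = 2.69 permil

2.7 permil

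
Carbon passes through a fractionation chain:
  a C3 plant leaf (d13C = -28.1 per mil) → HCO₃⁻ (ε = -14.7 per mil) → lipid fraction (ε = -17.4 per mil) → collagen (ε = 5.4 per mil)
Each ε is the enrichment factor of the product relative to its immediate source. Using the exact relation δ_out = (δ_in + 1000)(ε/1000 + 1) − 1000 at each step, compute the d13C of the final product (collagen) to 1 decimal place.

step 1: δ = (-28.10 + 1000)·(-14.7/1000 + 1) − 1000 = -42.39 per mil
step 2: δ = (-42.39 + 1000)·(-17.4/1000 + 1) − 1000 = -59.05 per mil
step 3: δ = (-59.05 + 1000)·(5.4/1000 + 1) − 1000 = -53.97 per mil

-54.0 per mil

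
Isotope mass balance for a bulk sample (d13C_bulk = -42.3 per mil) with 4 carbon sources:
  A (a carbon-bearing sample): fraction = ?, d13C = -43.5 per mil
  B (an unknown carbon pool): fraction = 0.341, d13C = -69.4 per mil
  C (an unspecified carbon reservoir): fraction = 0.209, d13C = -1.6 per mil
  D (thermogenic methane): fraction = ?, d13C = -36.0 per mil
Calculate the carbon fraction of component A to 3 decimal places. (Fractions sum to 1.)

Let f_A and f_D be the unknown fractions; fractions sum to 1 so f_A + f_D = 0.450.
Mass balance: Σ fᵢ·δᵢ = δ_bulk ⇒ f_A·(-43.5) + f_D·(-36.0) = -42.3 − (-24.000) = -18.300
Substitute f_D = 0.450 − f_A:
f_A·(-43.5 − -36.0) = -18.300 − 0.450×(-36.0) = -2.100
f_A = -2.100 / -7.5 = 0.2800

0.280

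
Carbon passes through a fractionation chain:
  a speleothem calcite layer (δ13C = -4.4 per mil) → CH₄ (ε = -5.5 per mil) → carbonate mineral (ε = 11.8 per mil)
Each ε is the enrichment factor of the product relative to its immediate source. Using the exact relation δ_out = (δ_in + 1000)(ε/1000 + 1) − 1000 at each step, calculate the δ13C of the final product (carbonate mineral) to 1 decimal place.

1.8 per mil

step 1: δ = (-4.40 + 1000)·(-5.5/1000 + 1) − 1000 = -9.88 per mil
step 2: δ = (-9.88 + 1000)·(11.8/1000 + 1) − 1000 = 1.81 per mil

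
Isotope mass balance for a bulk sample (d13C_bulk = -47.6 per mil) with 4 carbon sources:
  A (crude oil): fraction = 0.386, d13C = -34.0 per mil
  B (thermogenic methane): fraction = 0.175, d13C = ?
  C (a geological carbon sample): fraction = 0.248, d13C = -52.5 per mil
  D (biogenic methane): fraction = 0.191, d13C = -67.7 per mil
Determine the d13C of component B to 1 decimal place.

Isotope mass balance: δ_bulk = Σ fᵢ·δᵢ.
-47.6 = 0.386×(-34.0) + 0.175×δ_B + 0.248×(-52.5) + 0.191×(-67.7)
0.175·δ_B = -47.6 − (-39.075) = -8.525
δ_B = -8.525 / 0.175 = -48.72 per mil

-48.7 per mil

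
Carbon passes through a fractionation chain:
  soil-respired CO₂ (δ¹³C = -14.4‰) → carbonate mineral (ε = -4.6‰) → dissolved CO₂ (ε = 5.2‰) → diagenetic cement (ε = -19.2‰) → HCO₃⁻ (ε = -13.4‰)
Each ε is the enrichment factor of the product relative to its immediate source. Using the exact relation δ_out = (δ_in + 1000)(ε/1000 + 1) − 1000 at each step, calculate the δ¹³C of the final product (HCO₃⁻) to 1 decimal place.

step 1: δ = (-14.40 + 1000)·(-4.6/1000 + 1) − 1000 = -18.93‰
step 2: δ = (-18.93 + 1000)·(5.2/1000 + 1) − 1000 = -13.83‰
step 3: δ = (-13.83 + 1000)·(-19.2/1000 + 1) − 1000 = -32.77‰
step 4: δ = (-32.77 + 1000)·(-13.4/1000 + 1) − 1000 = -45.73‰

-45.7‰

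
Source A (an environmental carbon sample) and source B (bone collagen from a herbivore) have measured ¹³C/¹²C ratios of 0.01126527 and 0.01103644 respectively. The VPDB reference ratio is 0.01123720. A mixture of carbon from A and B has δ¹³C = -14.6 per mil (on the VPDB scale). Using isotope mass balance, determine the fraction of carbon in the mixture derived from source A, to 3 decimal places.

δ_A = (0.01126527/0.01123720 − 1)×1000 = (1.002498 − 1)×1000 = 2.498 per mil
δ_B = (0.01103644/0.01123720 − 1)×1000 = (0.982134 − 1)×1000 = -17.866 per mil
f_A = (δ_mix − δ_B)/(δ_A − δ_B) = (-14.6 − (-17.866))/(2.498 − (-17.866))
f_A = 3.266 / 20.364 = 0.1604

0.160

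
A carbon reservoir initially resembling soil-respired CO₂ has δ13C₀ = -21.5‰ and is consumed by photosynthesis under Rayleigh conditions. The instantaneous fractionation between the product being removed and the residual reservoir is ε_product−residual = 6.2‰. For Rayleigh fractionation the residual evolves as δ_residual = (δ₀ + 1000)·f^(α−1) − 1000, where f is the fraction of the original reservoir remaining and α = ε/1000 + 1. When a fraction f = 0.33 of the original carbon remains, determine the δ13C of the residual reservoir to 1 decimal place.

Rayleigh residual: δ_res = (δ₀ + 1000)·f^(α−1) − 1000
α = ε/1000 + 1 = 1.00620, so α − 1 = 0.00620
f^(α−1) = 0.33^(0.00620) = 0.993150
δ_res = (-21.5 + 1000) × 0.993150 − 1000 = 971.797 − 1000 = -28.20‰

-28.2‰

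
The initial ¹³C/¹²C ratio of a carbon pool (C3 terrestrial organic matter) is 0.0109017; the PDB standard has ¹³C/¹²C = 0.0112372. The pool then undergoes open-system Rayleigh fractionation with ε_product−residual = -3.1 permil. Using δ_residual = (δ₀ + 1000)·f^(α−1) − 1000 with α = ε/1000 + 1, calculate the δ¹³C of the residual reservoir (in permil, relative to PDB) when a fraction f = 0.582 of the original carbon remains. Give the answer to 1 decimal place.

-28.2 permil

δ₀ = (0.0109017/0.0112372 − 1)×1000 = (0.970144 − 1)×1000 = -29.856 permil
α − 1 = ε/1000 = -0.0031
f^(α−1) = 0.582^(-0.0031) = 1.001679
δ_res = (-29.856 + 1000) × 1.001679 − 1000 = 971.773 − 1000 = -28.23 permil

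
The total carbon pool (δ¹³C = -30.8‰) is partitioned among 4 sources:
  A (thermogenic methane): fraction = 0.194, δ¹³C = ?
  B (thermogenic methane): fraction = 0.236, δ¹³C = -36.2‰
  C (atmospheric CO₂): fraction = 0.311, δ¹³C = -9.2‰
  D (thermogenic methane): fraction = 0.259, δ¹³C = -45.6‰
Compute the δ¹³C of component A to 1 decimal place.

Isotope mass balance: δ_bulk = Σ fᵢ·δᵢ.
-30.8 = 0.194×δ_A + 0.236×(-36.2) + 0.311×(-9.2) + 0.259×(-45.6)
0.194·δ_A = -30.8 − (-23.215) = -7.585
δ_A = -7.585 / 0.194 = -39.10‰

-39.1‰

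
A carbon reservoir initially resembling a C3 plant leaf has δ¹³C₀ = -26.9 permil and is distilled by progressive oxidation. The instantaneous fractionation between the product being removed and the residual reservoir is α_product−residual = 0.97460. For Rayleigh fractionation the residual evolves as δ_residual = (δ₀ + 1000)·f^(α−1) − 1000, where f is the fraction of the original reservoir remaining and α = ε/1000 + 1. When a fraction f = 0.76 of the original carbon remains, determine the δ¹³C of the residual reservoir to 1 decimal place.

-20.1 permil

Rayleigh residual: δ_res = (δ₀ + 1000)·f^(α−1) − 1000
α − 1 = -0.02540
f^(α−1) = 0.76^(-0.02540) = 1.006995
δ_res = (-26.9 + 1000) × 1.006995 − 1000 = 979.907 − 1000 = -20.09 permil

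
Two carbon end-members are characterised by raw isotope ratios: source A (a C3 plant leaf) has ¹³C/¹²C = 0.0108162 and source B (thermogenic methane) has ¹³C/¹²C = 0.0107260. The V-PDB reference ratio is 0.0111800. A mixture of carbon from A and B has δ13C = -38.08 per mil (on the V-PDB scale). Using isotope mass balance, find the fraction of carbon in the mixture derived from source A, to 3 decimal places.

δ_A = (0.0108162/0.0111800 − 1)×1000 = (0.967460 − 1)×1000 = -32.540 per mil
δ_B = (0.0107260/0.0111800 − 1)×1000 = (0.959392 − 1)×1000 = -40.608 per mil
f_A = (δ_mix − δ_B)/(δ_A − δ_B) = (-38.08 − (-40.608))/(-32.540 − (-40.608))
f_A = 2.528 / 8.068 = 0.3134

0.313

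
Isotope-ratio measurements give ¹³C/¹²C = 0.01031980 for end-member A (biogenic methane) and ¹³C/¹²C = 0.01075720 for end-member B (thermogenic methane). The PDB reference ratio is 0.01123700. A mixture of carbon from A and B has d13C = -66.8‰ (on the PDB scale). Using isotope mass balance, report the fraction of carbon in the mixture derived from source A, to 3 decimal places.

0.619

δ_A = (0.01031980/0.01123700 − 1)×1000 = (0.918377 − 1)×1000 = -81.623‰
δ_B = (0.01075720/0.01123700 − 1)×1000 = (0.957302 − 1)×1000 = -42.698‰
f_A = (δ_mix − δ_B)/(δ_A − δ_B) = (-66.8 − (-42.698))/(-81.623 − (-42.698))
f_A = -24.102 / -38.925 = 0.6192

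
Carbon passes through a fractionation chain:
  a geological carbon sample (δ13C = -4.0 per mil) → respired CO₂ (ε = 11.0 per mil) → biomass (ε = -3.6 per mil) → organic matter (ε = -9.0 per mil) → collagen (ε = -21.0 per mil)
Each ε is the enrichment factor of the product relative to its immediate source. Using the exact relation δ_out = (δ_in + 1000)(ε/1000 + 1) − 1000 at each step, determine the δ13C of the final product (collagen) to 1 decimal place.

step 1: δ = (-4.00 + 1000)·(11.0/1000 + 1) − 1000 = 6.96 per mil
step 2: δ = (6.96 + 1000)·(-3.6/1000 + 1) − 1000 = 3.33 per mil
step 3: δ = (3.33 + 1000)·(-9.0/1000 + 1) − 1000 = -5.70 per mil
step 4: δ = (-5.70 + 1000)·(-21.0/1000 + 1) − 1000 = -26.58 per mil

-26.6 per mil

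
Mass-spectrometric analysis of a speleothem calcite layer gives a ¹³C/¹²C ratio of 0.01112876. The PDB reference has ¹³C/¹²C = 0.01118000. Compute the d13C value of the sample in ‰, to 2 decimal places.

-4.58‰

d13C = (R_sample / R_standard − 1) × 1000
R_sample / R_standard = 0.01112876 / 0.01118000 = 0.995417
d13C = (0.995417 − 1) × 1000 = -4.583‰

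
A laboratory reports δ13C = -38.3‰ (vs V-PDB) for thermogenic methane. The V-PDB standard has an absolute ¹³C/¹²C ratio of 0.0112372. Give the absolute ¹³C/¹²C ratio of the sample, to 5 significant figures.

0.010807

R_sample = R_standard × (δ13C/1000 + 1)
R_sample = 0.0112372 × (-38.3/1000 + 1) = 0.0112372 × 0.961700
R_sample = 0.0108068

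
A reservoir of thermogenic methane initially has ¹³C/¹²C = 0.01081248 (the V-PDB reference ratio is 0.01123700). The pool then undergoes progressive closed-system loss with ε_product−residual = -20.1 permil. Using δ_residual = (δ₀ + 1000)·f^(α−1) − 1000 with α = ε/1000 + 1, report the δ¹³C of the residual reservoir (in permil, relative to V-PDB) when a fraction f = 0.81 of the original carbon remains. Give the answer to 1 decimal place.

-33.7 permil

δ₀ = (0.01081248/0.01123700 − 1)×1000 = (0.962221 − 1)×1000 = -37.779 permil
α − 1 = ε/1000 = -0.0201
f^(α−1) = 0.81^(-0.0201) = 1.004244
δ_res = (-37.779 + 1000) × 1.004244 − 1000 = 966.305 − 1000 = -33.69 permil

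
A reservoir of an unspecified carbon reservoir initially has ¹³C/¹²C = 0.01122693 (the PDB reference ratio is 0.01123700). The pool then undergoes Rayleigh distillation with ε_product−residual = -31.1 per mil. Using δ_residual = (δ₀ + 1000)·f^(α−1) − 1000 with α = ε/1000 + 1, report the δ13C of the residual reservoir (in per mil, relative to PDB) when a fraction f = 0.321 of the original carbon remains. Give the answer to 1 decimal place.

δ₀ = (0.01122693/0.01123700 − 1)×1000 = (0.999104 − 1)×1000 = -0.896 per mil
α − 1 = ε/1000 = -0.0311
f^(α−1) = 0.321^(-0.0311) = 1.035971
δ_res = (-0.896 + 1000) × 1.035971 − 1000 = 1035.043 − 1000 = 35.04 per mil

35.0 per mil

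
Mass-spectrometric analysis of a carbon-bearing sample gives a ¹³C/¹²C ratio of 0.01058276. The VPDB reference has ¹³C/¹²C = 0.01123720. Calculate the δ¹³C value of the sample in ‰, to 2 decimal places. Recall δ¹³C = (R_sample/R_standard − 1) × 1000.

-58.24‰

δ¹³C = (R_sample / R_standard − 1) × 1000
R_sample / R_standard = 0.01058276 / 0.01123720 = 0.941761
δ¹³C = (0.941761 − 1) × 1000 = -58.239‰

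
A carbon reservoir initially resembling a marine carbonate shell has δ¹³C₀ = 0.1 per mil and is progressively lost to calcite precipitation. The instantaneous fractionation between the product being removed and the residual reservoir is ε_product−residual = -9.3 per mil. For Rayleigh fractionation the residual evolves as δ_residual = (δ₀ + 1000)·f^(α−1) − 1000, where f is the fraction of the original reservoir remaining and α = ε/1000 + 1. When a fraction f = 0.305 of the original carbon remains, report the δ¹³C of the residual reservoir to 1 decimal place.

Rayleigh residual: δ_res = (δ₀ + 1000)·f^(α−1) − 1000
α = ε/1000 + 1 = 0.99070, so α − 1 = -0.00930
f^(α−1) = 0.305^(-0.00930) = 1.011104
δ_res = (0.1 + 1000) × 1.011104 − 1000 = 1011.206 − 1000 = 11.21 per mil

11.2 per mil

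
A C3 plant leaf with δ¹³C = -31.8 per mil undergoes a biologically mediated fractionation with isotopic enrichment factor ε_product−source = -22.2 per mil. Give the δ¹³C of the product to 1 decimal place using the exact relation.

-53.3 per mil

To first order, δ_product ≈ δ_source + ε = -54.0 per mil.
Exactly, δ_product = (δ_source + 1000)·(ε/1000 + 1) − 1000.
δ_product = (-31.8 + 1000) × (-22.2/1000 + 1) − 1000
δ_product = -53.29 per mil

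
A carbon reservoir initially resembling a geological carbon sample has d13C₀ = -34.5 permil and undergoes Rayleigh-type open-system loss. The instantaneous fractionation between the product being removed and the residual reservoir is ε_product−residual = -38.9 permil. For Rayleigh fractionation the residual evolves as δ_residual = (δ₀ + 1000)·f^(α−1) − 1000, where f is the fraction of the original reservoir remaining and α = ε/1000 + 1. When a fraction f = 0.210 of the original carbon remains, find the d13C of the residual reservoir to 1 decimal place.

Rayleigh residual: δ_res = (δ₀ + 1000)·f^(α−1) − 1000
α = ε/1000 + 1 = 0.96110, so α − 1 = -0.03890
f^(α−1) = 0.210^(-0.03890) = 1.062590
δ_res = (-34.5 + 1000) × 1.062590 − 1000 = 1025.931 − 1000 = 25.93 permil

25.9 permil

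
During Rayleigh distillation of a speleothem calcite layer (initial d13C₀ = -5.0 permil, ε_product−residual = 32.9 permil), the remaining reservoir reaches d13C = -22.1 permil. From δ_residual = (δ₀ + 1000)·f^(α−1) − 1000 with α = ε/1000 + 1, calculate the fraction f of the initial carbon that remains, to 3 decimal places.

0.590

α − 1 = ε/1000 = 0.0329
(δ_res + 1000)/(δ₀ + 1000) = (-22.1 + 1000)/(-5.0 + 1000) = 977.9/995.0 = 0.982814
f = 0.982814^(1/0.0329) = exp(ln(0.982814)/0.0329) = exp(-0.01734/0.0329)
f = exp(-0.5269) = 0.5904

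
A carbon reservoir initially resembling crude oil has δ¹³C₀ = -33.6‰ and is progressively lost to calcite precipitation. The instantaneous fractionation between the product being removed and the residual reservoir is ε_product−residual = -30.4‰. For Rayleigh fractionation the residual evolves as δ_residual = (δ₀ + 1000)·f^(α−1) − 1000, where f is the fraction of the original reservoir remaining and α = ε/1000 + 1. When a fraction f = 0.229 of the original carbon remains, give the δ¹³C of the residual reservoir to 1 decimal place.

Rayleigh residual: δ_res = (δ₀ + 1000)·f^(α−1) − 1000
α = ε/1000 + 1 = 0.96960, so α − 1 = -0.03040
f^(α−1) = 0.229^(-0.03040) = 1.045830
δ_res = (-33.6 + 1000) × 1.045830 − 1000 = 1010.690 − 1000 = 10.69‰

10.7‰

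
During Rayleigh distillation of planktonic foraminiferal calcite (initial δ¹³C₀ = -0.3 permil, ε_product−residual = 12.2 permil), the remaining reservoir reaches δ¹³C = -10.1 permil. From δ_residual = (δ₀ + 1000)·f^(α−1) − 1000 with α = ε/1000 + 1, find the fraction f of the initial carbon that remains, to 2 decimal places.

α − 1 = ε/1000 = 0.0122
(δ_res + 1000)/(δ₀ + 1000) = (-10.1 + 1000)/(-0.3 + 1000) = 989.9/999.7 = 0.990197
f = 0.990197^(1/0.0122) = exp(ln(0.990197)/0.0122) = exp(-0.00985/0.0122)
f = exp(-0.8075) = 0.4460

0.45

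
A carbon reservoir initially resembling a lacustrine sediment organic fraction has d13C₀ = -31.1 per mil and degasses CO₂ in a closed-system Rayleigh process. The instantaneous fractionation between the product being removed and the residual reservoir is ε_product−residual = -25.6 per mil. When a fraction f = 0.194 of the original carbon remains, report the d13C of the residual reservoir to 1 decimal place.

Rayleigh residual: δ_res = (δ₀ + 1000)·f^(α−1) − 1000
α = ε/1000 + 1 = 0.97440, so α − 1 = -0.02560
f^(α−1) = 0.194^(-0.02560) = 1.042875
δ_res = (-31.1 + 1000) × 1.042875 − 1000 = 1010.442 − 1000 = 10.44 per mil

10.4 per mil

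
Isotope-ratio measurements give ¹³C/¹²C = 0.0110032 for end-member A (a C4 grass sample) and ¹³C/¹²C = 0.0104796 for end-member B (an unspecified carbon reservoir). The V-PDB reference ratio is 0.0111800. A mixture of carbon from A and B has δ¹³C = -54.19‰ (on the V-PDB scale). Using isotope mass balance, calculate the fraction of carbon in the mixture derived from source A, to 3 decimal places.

0.181

δ_A = (0.0110032/0.0111800 − 1)×1000 = (0.984186 − 1)×1000 = -15.814‰
δ_B = (0.0104796/0.0111800 − 1)×1000 = (0.937352 − 1)×1000 = -62.648‰
f_A = (δ_mix − δ_B)/(δ_A − δ_B) = (-54.19 − (-62.648))/(-15.814 − (-62.648))
f_A = 8.458 / 46.834 = 0.1806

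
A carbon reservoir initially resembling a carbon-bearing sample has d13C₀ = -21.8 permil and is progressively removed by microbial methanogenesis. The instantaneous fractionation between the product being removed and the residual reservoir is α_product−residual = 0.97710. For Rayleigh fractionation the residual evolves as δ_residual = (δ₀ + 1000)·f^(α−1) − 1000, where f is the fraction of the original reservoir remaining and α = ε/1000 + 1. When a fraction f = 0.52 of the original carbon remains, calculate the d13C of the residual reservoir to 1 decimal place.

Rayleigh residual: δ_res = (δ₀ + 1000)·f^(α−1) − 1000
α − 1 = -0.02290
f^(α−1) = 0.52^(-0.02290) = 1.015088
δ_res = (-21.8 + 1000) × 1.015088 − 1000 = 992.959 − 1000 = -7.04 permil

-7.0 permil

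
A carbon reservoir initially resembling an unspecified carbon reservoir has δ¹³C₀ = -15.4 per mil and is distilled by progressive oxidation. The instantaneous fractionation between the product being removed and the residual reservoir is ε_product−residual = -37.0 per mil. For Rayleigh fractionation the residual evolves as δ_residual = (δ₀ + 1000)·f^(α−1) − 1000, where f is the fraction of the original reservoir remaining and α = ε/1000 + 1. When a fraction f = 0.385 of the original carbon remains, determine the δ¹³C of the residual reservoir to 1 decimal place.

20.0 per mil

Rayleigh residual: δ_res = (δ₀ + 1000)·f^(α−1) − 1000
α = ε/1000 + 1 = 0.96300, so α − 1 = -0.03700
f^(α−1) = 0.385^(-0.03700) = 1.035948
δ_res = (-15.4 + 1000) × 1.035948 − 1000 = 1019.994 − 1000 = 19.99 per mil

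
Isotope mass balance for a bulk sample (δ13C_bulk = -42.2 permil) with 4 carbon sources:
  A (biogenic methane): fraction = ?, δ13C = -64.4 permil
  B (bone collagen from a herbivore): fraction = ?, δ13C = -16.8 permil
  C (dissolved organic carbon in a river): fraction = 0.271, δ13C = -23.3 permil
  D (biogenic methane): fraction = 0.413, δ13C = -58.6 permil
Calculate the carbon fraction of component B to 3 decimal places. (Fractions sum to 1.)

0.182

Let f_B and f_A be the unknown fractions; fractions sum to 1 so f_B + f_A = 0.316.
Mass balance: Σ fᵢ·δᵢ = δ_bulk ⇒ f_B·(-16.8) + f_A·(-64.4) = -42.2 − (-30.516) = -11.684
Substitute f_A = 0.316 − f_B:
f_B·(-16.8 − -64.4) = -11.684 − 0.316×(-64.4) = 8.666
f_B = 8.666 / 47.6 = 0.1821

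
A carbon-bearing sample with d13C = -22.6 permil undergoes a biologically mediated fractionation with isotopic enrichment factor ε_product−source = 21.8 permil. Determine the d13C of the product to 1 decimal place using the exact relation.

To first order, δ_product ≈ δ_source + ε = -0.8 permil.
Exactly, δ_product = (δ_source + 1000)·(ε/1000 + 1) − 1000.
δ_product = (-22.6 + 1000) × (21.8/1000 + 1) − 1000
δ_product = -1.29 permil

-1.3 permil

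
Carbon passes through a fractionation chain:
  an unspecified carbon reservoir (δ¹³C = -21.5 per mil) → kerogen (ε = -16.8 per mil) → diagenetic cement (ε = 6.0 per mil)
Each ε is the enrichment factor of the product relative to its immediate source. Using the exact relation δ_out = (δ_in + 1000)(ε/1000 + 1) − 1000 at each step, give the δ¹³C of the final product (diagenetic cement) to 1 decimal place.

-32.2 per mil

step 1: δ = (-21.50 + 1000)·(-16.8/1000 + 1) − 1000 = -37.94 per mil
step 2: δ = (-37.94 + 1000)·(6.0/1000 + 1) − 1000 = -32.17 per mil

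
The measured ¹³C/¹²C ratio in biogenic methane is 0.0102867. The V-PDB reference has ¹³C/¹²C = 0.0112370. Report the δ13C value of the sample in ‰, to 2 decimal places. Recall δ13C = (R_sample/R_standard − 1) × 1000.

-84.57‰

δ13C = (R_sample / R_standard − 1) × 1000
R_sample / R_standard = 0.0102867 / 0.0112370 = 0.915431
δ13C = (0.915431 − 1) × 1000 = -84.569‰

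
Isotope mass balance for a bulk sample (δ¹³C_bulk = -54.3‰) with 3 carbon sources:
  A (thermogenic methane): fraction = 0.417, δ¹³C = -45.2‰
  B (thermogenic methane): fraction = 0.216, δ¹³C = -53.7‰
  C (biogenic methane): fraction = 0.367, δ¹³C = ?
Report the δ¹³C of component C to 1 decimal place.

-65.0‰

Isotope mass balance: δ_bulk = Σ fᵢ·δᵢ.
-54.3 = 0.417×(-45.2) + 0.216×(-53.7) + 0.367×δ_C
0.367·δ_C = -54.3 − (-30.448) = -23.852
δ_C = -23.852 / 0.367 = -64.99‰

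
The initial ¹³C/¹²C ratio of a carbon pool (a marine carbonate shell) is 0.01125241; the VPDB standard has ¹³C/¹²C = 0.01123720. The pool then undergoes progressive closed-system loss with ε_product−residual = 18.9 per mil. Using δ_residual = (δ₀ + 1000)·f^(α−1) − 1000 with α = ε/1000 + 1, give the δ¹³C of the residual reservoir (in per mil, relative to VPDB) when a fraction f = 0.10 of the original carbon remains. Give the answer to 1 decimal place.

-41.3 per mil

δ₀ = (0.01125241/0.01123720 − 1)×1000 = (1.001354 − 1)×1000 = 1.354 per mil
α − 1 = ε/1000 = 0.0189
f^(α−1) = 0.10^(0.0189) = 0.957414
δ_res = (1.354 + 1000) × 0.957414 − 1000 = 958.710 − 1000 = -41.29 per mil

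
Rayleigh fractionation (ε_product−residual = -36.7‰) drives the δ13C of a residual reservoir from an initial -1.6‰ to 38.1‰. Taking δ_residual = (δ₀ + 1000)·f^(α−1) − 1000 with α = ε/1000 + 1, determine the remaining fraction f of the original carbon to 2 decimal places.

0.35

α − 1 = ε/1000 = -0.0367
(δ_res + 1000)/(δ₀ + 1000) = (38.1 + 1000)/(-1.6 + 1000) = 1038.1/998.4 = 1.039764
f = 1.039764^(1/-0.0367) = exp(ln(1.039764)/-0.0367) = exp(0.03899/-0.0367)
f = exp(-1.0625) = 0.3456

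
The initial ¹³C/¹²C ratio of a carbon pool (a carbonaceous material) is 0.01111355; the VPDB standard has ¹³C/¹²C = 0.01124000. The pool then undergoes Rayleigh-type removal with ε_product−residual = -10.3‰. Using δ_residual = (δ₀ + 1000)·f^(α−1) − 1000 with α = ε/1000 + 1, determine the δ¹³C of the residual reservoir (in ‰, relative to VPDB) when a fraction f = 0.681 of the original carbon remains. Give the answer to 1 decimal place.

-7.3‰

δ₀ = (0.01111355/0.01124000 − 1)×1000 = (0.988750 − 1)×1000 = -11.250‰
α − 1 = ε/1000 = -0.0103
f^(α−1) = 0.681^(-0.0103) = 1.003965
δ_res = (-11.250 + 1000) × 1.003965 − 1000 = 992.670 − 1000 = -7.33‰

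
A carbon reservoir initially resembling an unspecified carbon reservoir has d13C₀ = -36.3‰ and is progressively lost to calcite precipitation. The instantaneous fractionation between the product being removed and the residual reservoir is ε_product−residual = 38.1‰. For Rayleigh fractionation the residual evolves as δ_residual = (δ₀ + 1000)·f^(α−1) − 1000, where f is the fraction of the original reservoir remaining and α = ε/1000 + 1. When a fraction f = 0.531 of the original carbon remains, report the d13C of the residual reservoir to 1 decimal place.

-59.3‰

Rayleigh residual: δ_res = (δ₀ + 1000)·f^(α−1) − 1000
α = ε/1000 + 1 = 1.03810, so α − 1 = 0.03810
f^(α−1) = 0.531^(0.03810) = 0.976171
δ_res = (-36.3 + 1000) × 0.976171 − 1000 = 940.736 − 1000 = -59.26‰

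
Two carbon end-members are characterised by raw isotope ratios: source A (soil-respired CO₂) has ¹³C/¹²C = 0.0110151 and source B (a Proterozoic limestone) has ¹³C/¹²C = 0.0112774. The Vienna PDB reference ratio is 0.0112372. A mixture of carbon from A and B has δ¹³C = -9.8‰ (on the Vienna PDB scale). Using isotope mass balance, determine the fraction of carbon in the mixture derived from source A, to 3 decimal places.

0.573

δ_A = (0.0110151/0.0112372 − 1)×1000 = (0.980235 − 1)×1000 = -19.765‰
δ_B = (0.0112774/0.0112372 − 1)×1000 = (1.003577 − 1)×1000 = 3.577‰
f_A = (δ_mix − δ_B)/(δ_A − δ_B) = (-9.8 − (3.577))/(-19.765 − (3.577))
f_A = -13.377 / -23.342 = 0.5731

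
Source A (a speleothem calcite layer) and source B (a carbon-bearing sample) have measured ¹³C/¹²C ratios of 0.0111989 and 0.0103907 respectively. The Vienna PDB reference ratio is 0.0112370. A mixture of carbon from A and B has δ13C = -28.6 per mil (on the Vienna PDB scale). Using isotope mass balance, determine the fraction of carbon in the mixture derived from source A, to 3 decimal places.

δ_A = (0.0111989/0.0112370 − 1)×1000 = (0.996609 − 1)×1000 = -3.391 per mil
δ_B = (0.0103907/0.0112370 − 1)×1000 = (0.924686 − 1)×1000 = -75.314 per mil
f_A = (δ_mix − δ_B)/(δ_A − δ_B) = (-28.6 − (-75.314))/(-3.391 − (-75.314))
f_A = 46.714 / 71.923 = 0.6495

0.649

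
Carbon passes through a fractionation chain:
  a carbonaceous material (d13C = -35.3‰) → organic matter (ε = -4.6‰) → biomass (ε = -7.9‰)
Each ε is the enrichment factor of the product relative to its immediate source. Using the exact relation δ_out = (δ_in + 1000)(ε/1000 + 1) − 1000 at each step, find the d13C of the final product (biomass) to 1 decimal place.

step 1: δ = (-35.30 + 1000)·(-4.6/1000 + 1) − 1000 = -39.74‰
step 2: δ = (-39.74 + 1000)·(-7.9/1000 + 1) − 1000 = -47.32‰

-47.3‰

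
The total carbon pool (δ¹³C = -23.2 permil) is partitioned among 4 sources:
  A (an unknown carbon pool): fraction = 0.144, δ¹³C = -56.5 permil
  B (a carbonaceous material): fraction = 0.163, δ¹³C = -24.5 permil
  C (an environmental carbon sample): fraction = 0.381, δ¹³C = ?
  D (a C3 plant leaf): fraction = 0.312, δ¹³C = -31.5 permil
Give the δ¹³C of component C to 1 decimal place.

Isotope mass balance: δ_bulk = Σ fᵢ·δᵢ.
-23.2 = 0.144×(-56.5) + 0.163×(-24.5) + 0.381×δ_C + 0.312×(-31.5)
0.381·δ_C = -23.2 − (-21.957) = -1.242
δ_C = -1.242 / 0.381 = -3.26 permil

-3.3 permil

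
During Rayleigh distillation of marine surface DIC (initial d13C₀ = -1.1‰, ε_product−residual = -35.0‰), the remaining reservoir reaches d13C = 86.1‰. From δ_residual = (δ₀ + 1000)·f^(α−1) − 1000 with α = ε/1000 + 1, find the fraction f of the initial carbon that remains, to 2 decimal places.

0.09

α − 1 = ε/1000 = -0.0350
(δ_res + 1000)/(δ₀ + 1000) = (86.1 + 1000)/(-1.1 + 1000) = 1086.1/998.9 = 1.087296
f = 1.087296^(1/-0.0350) = exp(ln(1.087296)/-0.0350) = exp(0.08369/-0.0350)
f = exp(-2.3913) = 0.0915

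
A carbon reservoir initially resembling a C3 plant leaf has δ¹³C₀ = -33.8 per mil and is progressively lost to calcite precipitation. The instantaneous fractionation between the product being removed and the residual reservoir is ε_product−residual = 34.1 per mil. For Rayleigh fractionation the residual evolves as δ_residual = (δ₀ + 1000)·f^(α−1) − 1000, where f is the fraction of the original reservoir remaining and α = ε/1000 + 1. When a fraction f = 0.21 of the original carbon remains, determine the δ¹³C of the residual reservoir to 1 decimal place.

-83.9 per mil

Rayleigh residual: δ_res = (δ₀ + 1000)·f^(α−1) − 1000
α = ε/1000 + 1 = 1.03410, so α − 1 = 0.03410
f^(α−1) = 0.21^(0.03410) = 0.948173
δ_res = (-33.8 + 1000) × 0.948173 − 1000 = 916.125 − 1000 = -83.88 per mil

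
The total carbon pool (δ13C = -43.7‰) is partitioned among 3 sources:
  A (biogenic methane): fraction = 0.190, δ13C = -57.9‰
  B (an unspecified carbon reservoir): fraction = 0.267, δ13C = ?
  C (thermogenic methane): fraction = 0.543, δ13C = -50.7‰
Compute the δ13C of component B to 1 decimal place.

-19.4‰

Isotope mass balance: δ_bulk = Σ fᵢ·δᵢ.
-43.7 = 0.190×(-57.9) + 0.267×δ_B + 0.543×(-50.7)
0.267·δ_B = -43.7 − (-38.531) = -5.169
δ_B = -5.169 / 0.267 = -19.36‰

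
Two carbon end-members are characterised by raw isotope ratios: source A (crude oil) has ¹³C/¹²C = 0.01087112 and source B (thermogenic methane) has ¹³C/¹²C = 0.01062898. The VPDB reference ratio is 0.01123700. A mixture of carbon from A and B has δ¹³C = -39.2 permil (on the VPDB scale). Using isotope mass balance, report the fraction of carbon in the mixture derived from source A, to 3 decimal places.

δ_A = (0.01087112/0.01123700 − 1)×1000 = (0.967440 − 1)×1000 = -32.560 permil
δ_B = (0.01062898/0.01123700 − 1)×1000 = (0.945891 − 1)×1000 = -54.109 permil
f_A = (δ_mix − δ_B)/(δ_A − δ_B) = (-39.2 − (-54.109))/(-32.560 − (-54.109))
f_A = 14.909 / 21.548 = 0.6919

0.692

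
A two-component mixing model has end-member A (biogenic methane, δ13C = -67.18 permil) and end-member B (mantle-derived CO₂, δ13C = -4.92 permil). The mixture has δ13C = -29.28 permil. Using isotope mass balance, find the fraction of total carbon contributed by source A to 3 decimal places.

δ_mix = f_A·δ_A + (1 − f_A)·δ_B  ⇒  f_A = (δ_mix − δ_B)/(δ_A − δ_B)
f_A = (-29.28 − (-4.92)) / (-67.18 − (-4.92))
f_A = -24.36 / -62.26 = 0.3913

0.391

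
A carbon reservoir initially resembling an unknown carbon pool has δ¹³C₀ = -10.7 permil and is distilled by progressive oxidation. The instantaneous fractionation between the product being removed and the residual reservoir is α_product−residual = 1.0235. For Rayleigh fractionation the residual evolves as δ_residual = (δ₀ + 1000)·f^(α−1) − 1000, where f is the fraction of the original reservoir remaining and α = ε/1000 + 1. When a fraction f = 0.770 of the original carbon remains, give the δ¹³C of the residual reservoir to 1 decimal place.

-16.8 permil

Rayleigh residual: δ_res = (δ₀ + 1000)·f^(α−1) − 1000
α − 1 = 0.02350
f^(α−1) = 0.770^(0.02350) = 0.993877
δ_res = (-10.7 + 1000) × 0.993877 − 1000 = 983.242 − 1000 = -16.76 permil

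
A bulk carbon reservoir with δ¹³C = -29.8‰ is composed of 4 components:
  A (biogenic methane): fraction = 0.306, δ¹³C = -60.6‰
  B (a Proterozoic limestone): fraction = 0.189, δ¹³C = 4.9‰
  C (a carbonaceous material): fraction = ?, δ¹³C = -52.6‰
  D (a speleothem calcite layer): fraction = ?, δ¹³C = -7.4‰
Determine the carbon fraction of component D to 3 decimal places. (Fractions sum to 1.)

0.318

Let f_D and f_C be the unknown fractions; fractions sum to 1 so f_D + f_C = 0.505.
Mass balance: Σ fᵢ·δᵢ = δ_bulk ⇒ f_D·(-7.4) + f_C·(-52.6) = -29.8 − (-17.617) = -12.183
Substitute f_C = 0.505 − f_D:
f_D·(-7.4 − -52.6) = -12.183 − 0.505×(-52.6) = 14.381
f_D = 14.381 / 45.2 = 0.3182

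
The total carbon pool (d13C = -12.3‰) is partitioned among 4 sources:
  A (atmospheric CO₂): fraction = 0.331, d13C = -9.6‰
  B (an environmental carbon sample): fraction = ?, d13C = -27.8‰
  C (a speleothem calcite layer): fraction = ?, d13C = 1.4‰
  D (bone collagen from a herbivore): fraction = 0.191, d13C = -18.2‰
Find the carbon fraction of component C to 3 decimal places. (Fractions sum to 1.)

0.262

Let f_C and f_B be the unknown fractions; fractions sum to 1 so f_C + f_B = 0.478.
Mass balance: Σ fᵢ·δᵢ = δ_bulk ⇒ f_C·(1.4) + f_B·(-27.8) = -12.3 − (-6.654) = -5.646
Substitute f_B = 0.478 − f_C:
f_C·(1.4 − -27.8) = -5.646 − 0.478×(-27.8) = 7.642
f_C = 7.642 / 29.2 = 0.2617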